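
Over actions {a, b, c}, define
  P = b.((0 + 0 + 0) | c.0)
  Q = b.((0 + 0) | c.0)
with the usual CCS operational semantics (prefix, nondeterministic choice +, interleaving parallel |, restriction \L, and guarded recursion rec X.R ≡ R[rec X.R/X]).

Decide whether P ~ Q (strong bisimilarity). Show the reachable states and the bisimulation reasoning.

YES

LTS(P): 3 reachable states
  u0 = b.((0 + 0 + 0) | c.0) → ··b··> u1
  u1 = (0 + 0 + 0) | c.0 → ··c··> u2
  u2 = (0 + 0 + 0) | 0 → stopped
LTS(Q): 3 reachable states
  v0 = b.((0 + 0) | c.0) → ··b··> v1
  v1 = (0 + 0) | c.0 → ··c··> v2
  v2 = (0 + 0) | 0 → stopped
Coarsest stable partition (strong bisimilarity classes):
  B0 = {u0, v0}
  B1 = {u1, v1}
  B2 = {u2, v2}
u0 ∈ B0, v0 ∈ B0 → same block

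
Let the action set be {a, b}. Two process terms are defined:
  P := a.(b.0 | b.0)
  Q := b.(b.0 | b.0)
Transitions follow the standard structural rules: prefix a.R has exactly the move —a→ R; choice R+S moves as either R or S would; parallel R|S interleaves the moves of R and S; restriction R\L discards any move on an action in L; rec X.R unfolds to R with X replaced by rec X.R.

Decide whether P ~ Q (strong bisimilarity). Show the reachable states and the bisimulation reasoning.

P's transition system — 5 states:
  u0 = a.(b.0 | b.0) has moves -a-> u1
  u1 = b.0 | b.0 has moves -b-> u2, -b-> u3
  u2 = 0 | b.0 has moves -b-> u4
  u3 = b.0 | 0 has moves -b-> u4
  u4 = 0 | 0 has moves stopped
Q's transition system — 5 states:
  v0 = b.(b.0 | b.0) has moves -b-> v1
  v1 = b.0 | b.0 has moves -b-> v2, -b-> v3
  v2 = 0 | b.0 has moves -b-> v4
  v3 = b.0 | 0 has moves -b-> v4
  v4 = 0 | 0 has moves stopped
Bisimilarity quotient blocks:
  B0 = {u0}
  B1 = {u1, v1}
  B2 = {u2, u3, v2, v3}
  B3 = {u4, v4}
  B4 = {v0}
u0 ∈ B0, v0 ∈ B4 → different blocks

NO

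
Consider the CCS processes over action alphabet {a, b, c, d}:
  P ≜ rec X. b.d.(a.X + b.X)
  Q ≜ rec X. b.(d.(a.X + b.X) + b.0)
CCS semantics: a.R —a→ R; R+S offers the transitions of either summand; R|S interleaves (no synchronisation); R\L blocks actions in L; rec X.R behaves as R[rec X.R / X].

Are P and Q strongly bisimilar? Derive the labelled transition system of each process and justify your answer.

LTS(P): 3 reachable states
  u0 = rec X. b.d.(a.X + b.X) | =b=> u1
  u1 = d.(a.(rec X. b.d.(a.X + b.X)) + b.(rec X. b.d.(a.X + b.X))) | =d=> u2
  u2 = a.(rec X. b.d.(a.X + b.X)) + b.(rec X. b.d.(a.X + b.X)) | =a=> u0, =b=> u0
LTS(Q): 4 reachable states
  v0 = rec X. b.(d.(a.X + b.X) + b.0) | =b=> v1
  v1 = d.(a.(rec X. b.(d.(a.X + b.X) + b.0)) + b.(rec X. b.(d.(a.X + b.X) + b.0))) + b.0 | =b=> v2, =d=> v3
  v2 = 0 | stopped
  v3 = a.(rec X. b.(d.(a.X + b.X) + b.0)) + b.(rec X. b.(d.(a.X + b.X) + b.0)) | =a=> v0, =b=> v0
Bisimilarity quotient blocks:
  B0 = {u0}
  B1 = {u1}
  B2 = {u2}
  B3 = {v0}
  B4 = {v1}
  B5 = {v3}
  B6 = {v2}
u0 ∈ B0, v0 ∈ B3 → different blocks

NO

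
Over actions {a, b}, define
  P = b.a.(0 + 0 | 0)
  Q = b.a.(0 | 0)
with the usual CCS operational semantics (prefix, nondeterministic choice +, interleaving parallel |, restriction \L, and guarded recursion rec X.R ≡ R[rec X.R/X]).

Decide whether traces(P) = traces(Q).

trace-equivalent

LTS(P): 3 reachable states
  u0 = b.a.(0 + 0 | 0) has moves ··b··> u1
  u1 = a.(0 + 0 | 0) has moves ··a··> u2
  u2 = 0 + 0 | 0 has moves ·
LTS(Q): 3 reachable states
  v0 = b.a.(0 | 0) has moves ··b··> v1
  v1 = a.(0 | 0) has moves ··a··> v2
  v2 = 0 | 0 has moves ·
Coarsest stable partition (strong bisimilarity classes):
  B0 = {u0, v0}
  B1 = {u1, v1}
  B2 = {u2, v2}
u0 ∈ B0, v0 ∈ B0 → same block
Bisimilar ⇒ trace-equivalent.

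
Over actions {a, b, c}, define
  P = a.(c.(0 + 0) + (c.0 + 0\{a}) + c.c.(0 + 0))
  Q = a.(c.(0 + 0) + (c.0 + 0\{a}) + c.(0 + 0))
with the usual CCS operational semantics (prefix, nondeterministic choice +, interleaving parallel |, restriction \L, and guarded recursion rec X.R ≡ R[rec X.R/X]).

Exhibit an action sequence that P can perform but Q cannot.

acc

LTS(P): 5 reachable states
  s0 = a.(c.(0 + 0) + (c.0 + 0\{a}) + c.c.(0 + 0)) → -a-> s1
  s1 = c.(0 + 0) + (c.0 + 0\{a}) + c.c.(0 + 0) → -c-> s2, -c-> s3, -c-> s4
  s2 = 0 → ·
  s3 = 0 + 0 → ·
  s4 = c.(0 + 0) → -c-> s3
LTS(Q): 4 reachable states
  t0 = a.(c.(0 + 0) + (c.0 + 0\{a}) + c.(0 + 0)) → -a-> t1
  t1 = c.(0 + 0) + (c.0 + 0\{a}) + c.(0 + 0) → -c-> t2, -c-> t3
  t2 = 0 → ·
  t3 = 0 + 0 → ·
Trace ⟨acc⟩ through P, begin at {s0}:
  step 1 (a): {s1}
  step 2 (c): {s2, s3, s4}
  step 3 (c): {s3}
  — P admits the full trace.
Trace ⟨acc⟩ through Q, begin at {t0}:
  step 1 (a): {t1}
  step 2 (c): {t2, t3}
  step 3 (c): ∅ (Q stuck)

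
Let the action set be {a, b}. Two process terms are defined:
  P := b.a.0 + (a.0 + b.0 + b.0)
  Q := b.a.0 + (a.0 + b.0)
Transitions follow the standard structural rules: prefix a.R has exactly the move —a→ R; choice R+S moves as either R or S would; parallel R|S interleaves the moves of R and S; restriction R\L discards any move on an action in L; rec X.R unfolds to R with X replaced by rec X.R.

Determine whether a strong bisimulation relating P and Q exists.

P's transition system — 3 states:
  m0 = b.a.0 + (a.0 + b.0 + b.0) has moves -a-> m1, -b-> m1, -b-> m2
  m1 = 0 has moves ∅
  m2 = a.0 has moves -a-> m1
Q's transition system — 3 states:
  n0 = b.a.0 + (a.0 + b.0) has moves -a-> n1, -b-> n1, -b-> n2
  n1 = 0 has moves ∅
  n2 = a.0 has moves -a-> n1
Coarsest stable partition (strong bisimilarity classes):
  B0 = {m0, n0}
  B1 = {m1, n1}
  B2 = {m2, n2}
m0 ∈ B0, n0 ∈ B0 → same block

bisimilar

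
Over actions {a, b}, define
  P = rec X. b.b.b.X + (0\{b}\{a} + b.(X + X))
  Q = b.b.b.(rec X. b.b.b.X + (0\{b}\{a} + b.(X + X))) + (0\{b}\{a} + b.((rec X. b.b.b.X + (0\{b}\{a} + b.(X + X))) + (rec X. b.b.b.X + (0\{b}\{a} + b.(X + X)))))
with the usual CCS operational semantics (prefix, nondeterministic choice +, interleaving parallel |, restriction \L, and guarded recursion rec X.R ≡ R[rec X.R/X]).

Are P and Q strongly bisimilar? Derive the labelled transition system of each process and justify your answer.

P's transition system — 4 states:
  u0 = rec X. b.b.b.X + (0\{b}\{a} + b.(X + X)) has moves =b=> u1, =b=> u2
  u1 = (rec X. b.b.b.X + (0\{b}\{a} + b.(X + X))) + (rec X. b.b.b.X + (0\{b}\{a} + b.(X + X))) has moves =b=> u1, =b=> u2
  u2 = b.b.(rec X. b.b.b.X + (0\{b}\{a} + b.(X + X))) has moves =b=> u3
  u3 = b.(rec X. b.b.b.X + (0\{b}\{a} + b.(X + X))) has moves =b=> u0
Q's transition system — 5 states:
  v0 = b.b.b.(rec X. b.b.b.X + (0\{b}\{a} + b.(X + X))) + (0\{b}\{a} + b.((rec X. b.b.b.X + (0\{b}\{a} + b.(X + X))) + (rec X. b.b.b.X + (0\{b}\{a} + b.(X + X))))) has moves =b=> v1, =b=> v2
  v1 = (rec X. b.b.b.X + (0\{b}\{a} + b.(X + X))) + (rec X. b.b.b.X + (0\{b}\{a} + b.(X + X))) has moves =b=> v1, =b=> v2
  v2 = b.b.(rec X. b.b.b.X + (0\{b}\{a} + b.(X + X))) has moves =b=> v3
  v3 = b.(rec X. b.b.b.X + (0\{b}\{a} + b.(X + X))) has moves =b=> v4
  v4 = rec X. b.b.b.X + (0\{b}\{a} + b.(X + X)) has moves =b=> v1, =b=> v2
Partition-refinement fixed point:
  B0 = {u0, u1, u2, u3, v0, v1, v2, v3, v4}
u0 ∈ B0, v0 ∈ B0 → same block

bisimilar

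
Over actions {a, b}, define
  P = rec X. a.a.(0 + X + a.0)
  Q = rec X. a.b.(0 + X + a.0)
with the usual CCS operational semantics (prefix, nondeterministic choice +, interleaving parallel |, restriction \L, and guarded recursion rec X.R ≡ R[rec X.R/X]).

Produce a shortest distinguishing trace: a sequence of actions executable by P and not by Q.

P's transition system — 4 states:
  m0 = rec X. a.a.(0 + X + a.0) has moves =a=> m1
  m1 = a.(0 + (rec X. a.a.(0 + X + a.0)) + a.0) has moves =a=> m2
  m2 = 0 + (rec X. a.a.(0 + X + a.0)) + a.0 has moves =a=> m1, =a=> m3
  m3 = 0 has moves ·
Q's transition system — 4 states:
  n0 = rec X. a.b.(0 + X + a.0) has moves =a=> n1
  n1 = b.(0 + (rec X. a.b.(0 + X + a.0)) + a.0) has moves =b=> n2
  n2 = 0 + (rec X. a.b.(0 + X + a.0)) + a.0 has moves =a=> n1, =a=> n3
  n3 = 0 has moves ·
Run σ = ⟨aa⟩ on P: start {m0}
  step 1 (a): {m1}
  step 2 (a): {m2}
  P completes σ.
Run σ = ⟨aa⟩ on Q: start {n0}
  step 1 (a): {n1}
  step 2 (a): ∅ (Q stuck)

aa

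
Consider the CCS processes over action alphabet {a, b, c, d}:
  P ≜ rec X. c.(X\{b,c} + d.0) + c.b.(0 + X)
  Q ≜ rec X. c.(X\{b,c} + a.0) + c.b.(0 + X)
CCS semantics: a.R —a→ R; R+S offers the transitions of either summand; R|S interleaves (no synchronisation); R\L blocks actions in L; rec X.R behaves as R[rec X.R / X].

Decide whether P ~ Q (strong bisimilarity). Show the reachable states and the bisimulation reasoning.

not bisimilar

Reachable graph of P (5 states):
  p0 = rec X. c.(X\{b,c} + d.0) + c.b.(0 + X) has moves --c--▸ p1, --c--▸ p2
  p1 = (rec X. c.(X\{b,c} + d.0) + c.b.(0 + X))\{b,c} + d.0 has moves --d--▸ p3
  p2 = b.(0 + (rec X. c.(X\{b,c} + d.0) + c.b.(0 + X))) has moves --b--▸ p4
  p3 = 0 has moves ∅
  p4 = 0 + (rec X. c.(X\{b,c} + d.0) + c.b.(0 + X)) has moves --c--▸ p1, --c--▸ p2
Reachable graph of Q (5 states):
  q0 = rec X. c.(X\{b,c} + a.0) + c.b.(0 + X) has moves --c--▸ q1, --c--▸ q2
  q1 = (rec X. c.(X\{b,c} + a.0) + c.b.(0 + X))\{b,c} + a.0 has moves --a--▸ q3
  q2 = b.(0 + (rec X. c.(X\{b,c} + a.0) + c.b.(0 + X))) has moves --b--▸ q4
  q3 = 0 has moves ∅
  q4 = 0 + (rec X. c.(X\{b,c} + a.0) + c.b.(0 + X)) has moves --c--▸ q1, --c--▸ q2
Partition-refinement fixed point:
  B0 = {p0, p4}
  B1 = {p2}
  B2 = {p1}
  B3 = {p3, q3}
  B4 = {q0, q4}
  B5 = {q1}
  B6 = {q2}
p0 ∈ B0, q0 ∈ B4 → different blocks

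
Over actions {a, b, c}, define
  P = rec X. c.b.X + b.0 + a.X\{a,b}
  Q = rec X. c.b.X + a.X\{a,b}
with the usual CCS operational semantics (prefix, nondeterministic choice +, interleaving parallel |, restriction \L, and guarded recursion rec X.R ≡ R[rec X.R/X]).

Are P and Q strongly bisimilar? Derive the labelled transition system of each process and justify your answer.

LTS(P): 5 reachable states
  m0 = rec X. c.b.X + b.0 + a.X\{a,b} :: —a→ m1, —b→ m2, —c→ m3
  m1 = (rec X. c.b.X + b.0 + a.X\{a,b})\{a,b} :: —c→ m4
  m2 = 0 :: (no moves)
  m3 = b.(rec X. c.b.X + b.0 + a.X\{a,b}) :: —b→ m0
  m4 = (b.(rec X. c.b.X + b.0 + a.X\{a,b}))\{a,b} :: (no moves)
LTS(Q): 4 reachable states
  n0 = rec X. c.b.X + a.X\{a,b} :: —a→ n1, —c→ n2
  n1 = (rec X. c.b.X + a.X\{a,b})\{a,b} :: —c→ n3
  n2 = b.(rec X. c.b.X + a.X\{a,b}) :: —b→ n0
  n3 = (b.(rec X. c.b.X + a.X\{a,b}))\{a,b} :: (no moves)
Coarsest stable partition (strong bisimilarity classes):
  B0 = {m0}
  B1 = {m3}
  B2 = {m1, n1}
  B3 = {m2, m4, n3}
  B4 = {n0}
  B5 = {n2}
m0 ∈ B0, n0 ∈ B4 → different blocks

P ≁ Q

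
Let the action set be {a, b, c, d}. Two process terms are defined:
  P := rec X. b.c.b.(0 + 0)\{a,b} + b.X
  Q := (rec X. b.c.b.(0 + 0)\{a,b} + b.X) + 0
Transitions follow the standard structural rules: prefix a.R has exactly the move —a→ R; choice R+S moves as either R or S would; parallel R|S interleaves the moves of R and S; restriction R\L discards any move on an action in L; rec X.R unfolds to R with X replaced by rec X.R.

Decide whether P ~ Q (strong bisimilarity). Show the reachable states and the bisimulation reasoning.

bisimilar

P's transition system — 4 states:
  u0 = rec X. b.c.b.(0 + 0)\{a,b} + b.X has moves --b--▸ u0, --b--▸ u1
  u1 = c.b.(0 + 0)\{a,b} has moves --c--▸ u2
  u2 = b.(0 + 0)\{a,b} has moves --b--▸ u3
  u3 = (0 + 0)\{a,b} has moves (no moves)
Q's transition system — 5 states:
  v0 = (rec X. b.c.b.(0 + 0)\{a,b} + b.X) + 0 has moves --b--▸ v1, --b--▸ v2
  v1 = c.b.(0 + 0)\{a,b} has moves --c--▸ v3
  v2 = rec X. b.c.b.(0 + 0)\{a,b} + b.X has moves --b--▸ v1, --b--▸ v2
  v3 = b.(0 + 0)\{a,b} has moves --b--▸ v4
  v4 = (0 + 0)\{a,b} has moves (no moves)
Partition-refinement fixed point:
  B0 = {u0, v0, v2}
  B1 = {u1, v1}
  B2 = {u2, v3}
  B3 = {u3, v4}
u0 ∈ B0, v0 ∈ B0 → same block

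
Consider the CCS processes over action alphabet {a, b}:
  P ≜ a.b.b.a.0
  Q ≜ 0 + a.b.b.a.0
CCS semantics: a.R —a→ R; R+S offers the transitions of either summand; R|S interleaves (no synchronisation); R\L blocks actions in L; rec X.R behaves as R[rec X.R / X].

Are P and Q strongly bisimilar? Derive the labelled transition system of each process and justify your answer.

P ~ Q

Reachable graph of P (5 states):
  u0 = a.b.b.a.0 :: —a→ u1
  u1 = b.b.a.0 :: —b→ u2
  u2 = b.a.0 :: —b→ u3
  u3 = a.0 :: —a→ u4
  u4 = 0 :: deadlocked
Reachable graph of Q (5 states):
  v0 = 0 + a.b.b.a.0 :: —a→ v1
  v1 = b.b.a.0 :: —b→ v2
  v2 = b.a.0 :: —b→ v3
  v3 = a.0 :: —a→ v4
  v4 = 0 :: deadlocked
Coarsest stable partition (strong bisimilarity classes):
  B0 = {u0, v0}
  B1 = {u1, v1}
  B2 = {u2, v2}
  B3 = {u3, v3}
  B4 = {u4, v4}
u0 ∈ B0, v0 ∈ B0 → same block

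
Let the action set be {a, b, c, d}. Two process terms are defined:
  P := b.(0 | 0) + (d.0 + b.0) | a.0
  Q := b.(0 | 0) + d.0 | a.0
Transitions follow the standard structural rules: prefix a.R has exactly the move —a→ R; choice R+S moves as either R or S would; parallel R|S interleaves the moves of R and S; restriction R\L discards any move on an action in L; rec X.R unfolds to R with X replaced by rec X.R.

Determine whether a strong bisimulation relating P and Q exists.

LTS(P): 4 reachable states
  s0 = b.(0 | 0) + (d.0 + b.0) | a.0 has moves -a-> s1, -b-> s2, -b-> s3, -d-> s3
  s1 = (d.0 + b.0) | 0 has moves -b-> s2, -d-> s2
  s2 = 0 | 0 has moves ∅
  s3 = 0 | a.0 has moves -a-> s2
LTS(Q): 4 reachable states
  t0 = b.(0 | 0) + d.0 | a.0 has moves -a-> t1, -b-> t2, -d-> t3
  t1 = d.0 | 0 has moves -d-> t2
  t2 = 0 | 0 has moves ∅
  t3 = 0 | a.0 has moves -a-> t2
Coarsest stable partition (strong bisimilarity classes):
  B0 = {s0}
  B1 = {s1}
  B2 = {s2, t2}
  B3 = {s3, t3}
  B4 = {t0}
  B5 = {t1}
s0 ∈ B0, t0 ∈ B4 → different blocks

NO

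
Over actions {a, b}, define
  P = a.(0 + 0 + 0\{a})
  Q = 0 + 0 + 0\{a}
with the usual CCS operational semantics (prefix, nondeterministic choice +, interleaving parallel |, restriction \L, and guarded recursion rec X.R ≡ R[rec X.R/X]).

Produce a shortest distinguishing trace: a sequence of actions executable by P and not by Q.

Reachable graph of P (2 states):
  s0 = a.(0 + 0 + 0\{a}) | —a→ s1
  s1 = 0 + 0 + 0\{a} | ∅
Reachable graph of Q (1 states):
  t0 = 0 + 0 + 0\{a} | ∅
Executing a from P (initial set {s0}):
  step 1 (a): {s1}
  P completes σ.
Executing a from Q (initial set {t0}):
  step 1 (a): no successor for Q

a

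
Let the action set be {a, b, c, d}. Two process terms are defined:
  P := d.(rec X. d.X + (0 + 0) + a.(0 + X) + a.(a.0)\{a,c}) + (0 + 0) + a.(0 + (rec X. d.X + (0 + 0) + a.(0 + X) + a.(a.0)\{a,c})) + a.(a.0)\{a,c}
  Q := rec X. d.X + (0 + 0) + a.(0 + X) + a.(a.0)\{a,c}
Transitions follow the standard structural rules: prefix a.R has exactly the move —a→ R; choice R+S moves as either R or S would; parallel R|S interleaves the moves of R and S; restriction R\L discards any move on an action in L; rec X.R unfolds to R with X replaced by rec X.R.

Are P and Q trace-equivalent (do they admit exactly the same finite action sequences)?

YES

Reachable graph of P (4 states):
  s0 = d.(rec X. d.X + (0 + 0) + a.(0 + X) + a.(a.0)\{a,c}) + (0 + 0) + a.(0 + (rec X. d.X + (0 + 0) + a.(0 + X) + a.(a.0)\{a,c})) + a.(a.0)\{a,c} ⊢ =a=> s1, =a=> s2, =d=> s3
  s1 = (a.0)\{a,c} ⊢ stopped
  s2 = 0 + (rec X. d.X + (0 + 0) + a.(0 + X) + a.(a.0)\{a,c}) ⊢ =a=> s1, =a=> s2, =d=> s3
  s3 = rec X. d.X + (0 + 0) + a.(0 + X) + a.(a.0)\{a,c} ⊢ =a=> s1, =a=> s2, =d=> s3
Reachable graph of Q (3 states):
  t0 = rec X. d.X + (0 + 0) + a.(0 + X) + a.(a.0)\{a,c} ⊢ =a=> t1, =a=> t2, =d=> t0
  t1 = (a.0)\{a,c} ⊢ stopped
  t2 = 0 + (rec X. d.X + (0 + 0) + a.(0 + X) + a.(a.0)\{a,c}) ⊢ =a=> t1, =a=> t2, =d=> t0
Bisimilarity quotient blocks:
  B0 = {s0, s2, s3, t0, t2}
  B1 = {s1, t1}
s0 ∈ B0, t0 ∈ B0 → same block
Bisimilar ⇒ trace-equivalent.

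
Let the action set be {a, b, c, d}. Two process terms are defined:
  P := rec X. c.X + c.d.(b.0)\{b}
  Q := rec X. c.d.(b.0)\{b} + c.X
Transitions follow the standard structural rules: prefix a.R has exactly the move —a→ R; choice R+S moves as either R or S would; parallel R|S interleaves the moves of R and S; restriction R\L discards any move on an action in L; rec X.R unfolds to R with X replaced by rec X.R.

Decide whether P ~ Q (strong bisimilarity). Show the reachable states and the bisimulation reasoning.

YES

LTS(P): 3 reachable states
  u0 = rec X. c.X + c.d.(b.0)\{b} | —c→ u0, —c→ u1
  u1 = d.(b.0)\{b} | —d→ u2
  u2 = (b.0)\{b} | ∅
LTS(Q): 3 reachable states
  v0 = rec X. c.d.(b.0)\{b} + c.X | —c→ v0, —c→ v1
  v1 = d.(b.0)\{b} | —d→ v2
  v2 = (b.0)\{b} | ∅
Bisimilarity quotient blocks:
  B0 = {u0, v0}
  B1 = {u1, v1}
  B2 = {u2, v2}
u0 ∈ B0, v0 ∈ B0 → same block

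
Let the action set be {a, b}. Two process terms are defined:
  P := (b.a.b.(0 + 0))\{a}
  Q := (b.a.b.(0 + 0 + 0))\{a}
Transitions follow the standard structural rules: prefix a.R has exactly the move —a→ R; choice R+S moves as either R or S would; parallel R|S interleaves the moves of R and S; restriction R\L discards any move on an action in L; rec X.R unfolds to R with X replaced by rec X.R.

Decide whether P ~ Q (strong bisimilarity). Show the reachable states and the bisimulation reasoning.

Reachable graph of P (2 states):
  u0 = (b.a.b.(0 + 0))\{a} has moves =b=> u1
  u1 = (a.b.(0 + 0))\{a} has moves (no moves)
Reachable graph of Q (2 states):
  v0 = (b.a.b.(0 + 0 + 0))\{a} has moves =b=> v1
  v1 = (a.b.(0 + 0 + 0))\{a} has moves (no moves)
Bisimilarity quotient blocks:
  B0 = {u0, v0}
  B1 = {u1, v1}
u0 ∈ B0, v0 ∈ B0 → same block

YES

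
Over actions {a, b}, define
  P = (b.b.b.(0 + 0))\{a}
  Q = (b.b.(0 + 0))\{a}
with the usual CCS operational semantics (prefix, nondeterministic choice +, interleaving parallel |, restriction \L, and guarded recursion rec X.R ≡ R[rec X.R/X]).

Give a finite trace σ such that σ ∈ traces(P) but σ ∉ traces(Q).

bbb

P's transition system — 4 states:
  u0 = (b.b.b.(0 + 0))\{a} ⊢ ··b··> u1
  u1 = (b.b.(0 + 0))\{a} ⊢ ··b··> u2
  u2 = (b.(0 + 0))\{a} ⊢ ··b··> u3
  u3 = (0 + 0)\{a} ⊢ ·
Q's transition system — 3 states:
  v0 = (b.b.(0 + 0))\{a} ⊢ ··b··> v1
  v1 = (b.(0 + 0))\{a} ⊢ ··b··> v2
  v2 = (0 + 0)\{a} ⊢ ·
Trace ⟨bbb⟩ through P, begin at {u0}:
  [1] b ⇒ {u1}
  [2] b ⇒ {u2}
  [3] b ⇒ {u3}
  P completes σ.
Trace ⟨bbb⟩ through Q, begin at {v0}:
  [1] b ⇒ {v1}
  [2] b ⇒ {v2}
  [3] b ⇒ no successor for Q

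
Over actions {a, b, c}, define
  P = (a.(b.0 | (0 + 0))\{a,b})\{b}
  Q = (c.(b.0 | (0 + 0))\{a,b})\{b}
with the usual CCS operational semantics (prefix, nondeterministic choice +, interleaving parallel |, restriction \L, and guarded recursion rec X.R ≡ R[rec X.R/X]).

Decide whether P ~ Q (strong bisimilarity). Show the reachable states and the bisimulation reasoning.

NO

Reachable graph of P (2 states):
  p0 = (a.(b.0 | (0 + 0))\{a,b})\{b} :: -a-> p1
  p1 = (b.0 | (0 + 0))\{a,b}\{b} :: ·
Reachable graph of Q (2 states):
  q0 = (c.(b.0 | (0 + 0))\{a,b})\{b} :: -c-> q1
  q1 = (b.0 | (0 + 0))\{a,b}\{b} :: ·
Coarsest stable partition (strong bisimilarity classes):
  B0 = {p0}
  B1 = {p1, q1}
  B2 = {q0}
p0 ∈ B0, q0 ∈ B2 → different blocks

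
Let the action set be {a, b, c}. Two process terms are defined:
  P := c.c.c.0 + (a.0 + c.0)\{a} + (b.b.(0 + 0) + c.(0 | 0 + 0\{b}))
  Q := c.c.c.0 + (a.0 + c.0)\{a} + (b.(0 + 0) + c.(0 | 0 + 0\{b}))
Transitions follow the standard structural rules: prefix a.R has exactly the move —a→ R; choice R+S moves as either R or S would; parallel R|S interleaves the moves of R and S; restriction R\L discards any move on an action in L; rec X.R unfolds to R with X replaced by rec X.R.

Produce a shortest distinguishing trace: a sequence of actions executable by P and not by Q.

bb

LTS(P): 8 reachable states
  m0 = c.c.c.0 + (a.0 + c.0)\{a} + (b.b.(0 + 0) + c.(0 | 0 + 0\{b})) → --b--▸ m1, --c--▸ m2, --c--▸ m3, --c--▸ m4
  m1 = b.(0 + 0) → --b--▸ m5
  m2 = 0 | 0 + 0\{b} → (no moves)
  m3 = 0\{a} → (no moves)
  m4 = c.c.0 → --c--▸ m6
  m5 = 0 + 0 → (no moves)
  m6 = c.0 → --c--▸ m7
  m7 = 0 → (no moves)
LTS(Q): 7 reachable states
  n0 = c.c.c.0 + (a.0 + c.0)\{a} + (b.(0 + 0) + c.(0 | 0 + 0\{b})) → --b--▸ n1, --c--▸ n2, --c--▸ n3, --c--▸ n4
  n1 = 0 + 0 → (no moves)
  n2 = 0 | 0 + 0\{b} → (no moves)
  n3 = 0\{a} → (no moves)
  n4 = c.c.0 → --c--▸ n5
  n5 = c.0 → --c--▸ n6
  n6 = 0 → (no moves)
Executing bb from P (initial set {m0}):
  [1] b ⇒ {m1}
  [2] b ⇒ {m5}
  P completes σ.
Executing bb from Q (initial set {n0}):
  [1] b ⇒ {n1}
  [2] b ⇒ ∅  — Q cannot continue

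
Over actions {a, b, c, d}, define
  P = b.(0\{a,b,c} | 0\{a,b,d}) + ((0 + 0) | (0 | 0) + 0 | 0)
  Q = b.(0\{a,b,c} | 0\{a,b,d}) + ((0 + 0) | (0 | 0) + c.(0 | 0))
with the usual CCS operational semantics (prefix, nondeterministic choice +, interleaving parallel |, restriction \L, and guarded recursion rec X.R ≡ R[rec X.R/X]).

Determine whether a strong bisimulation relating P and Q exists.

NO

Reachable graph of P (2 states):
  u0 = b.(0\{a,b,c} | 0\{a,b,d}) + ((0 + 0) | (0 | 0) + 0 | 0) → ··b··> u1
  u1 = 0\{a,b,c} | 0\{a,b,d} → stopped
Reachable graph of Q (3 states):
  v0 = b.(0\{a,b,c} | 0\{a,b,d}) + ((0 + 0) | (0 | 0) + c.(0 | 0)) → ··b··> v1, ··c··> v2
  v1 = 0\{a,b,c} | 0\{a,b,d} → stopped
  v2 = 0 | 0 → stopped
Coarsest stable partition (strong bisimilarity classes):
  B0 = {u0}
  B1 = {u1, v1, v2}
  B2 = {v0}
u0 ∈ B0, v0 ∈ B2 → different blocks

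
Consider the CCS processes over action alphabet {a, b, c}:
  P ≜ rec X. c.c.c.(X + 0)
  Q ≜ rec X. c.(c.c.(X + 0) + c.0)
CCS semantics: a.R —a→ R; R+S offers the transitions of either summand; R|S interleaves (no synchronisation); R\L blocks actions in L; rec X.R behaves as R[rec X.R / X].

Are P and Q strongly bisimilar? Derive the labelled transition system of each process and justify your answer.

P's transition system — 4 states:
  m0 = rec X. c.c.c.(X + 0) | =c=> m1
  m1 = c.c.((rec X. c.c.c.(X + 0)) + 0) | =c=> m2
  m2 = c.((rec X. c.c.c.(X + 0)) + 0) | =c=> m3
  m3 = (rec X. c.c.c.(X + 0)) + 0 | =c=> m1
Q's transition system — 5 states:
  n0 = rec X. c.(c.c.(X + 0) + c.0) | =c=> n1
  n1 = c.c.((rec X. c.(c.c.(X + 0) + c.0)) + 0) + c.0 | =c=> n2, =c=> n3
  n2 = 0 | stopped
  n3 = c.((rec X. c.(c.c.(X + 0) + c.0)) + 0) | =c=> n4
  n4 = (rec X. c.(c.c.(X + 0) + c.0)) + 0 | =c=> n1
Bisimilarity quotient blocks:
  B0 = {m0, m1, m2, m3}
  B1 = {n0, n4}
  B2 = {n1}
  B3 = {n3}
  B4 = {n2}
m0 ∈ B0, n0 ∈ B1 → different blocks

not bisimilar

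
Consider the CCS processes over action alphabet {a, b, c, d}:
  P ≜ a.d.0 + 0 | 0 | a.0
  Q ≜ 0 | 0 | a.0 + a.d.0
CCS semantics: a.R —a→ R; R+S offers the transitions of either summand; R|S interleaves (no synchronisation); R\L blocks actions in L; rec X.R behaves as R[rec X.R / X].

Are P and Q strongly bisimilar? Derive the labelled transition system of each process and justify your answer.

LTS(P): 4 reachable states
  s0 = a.d.0 + 0 | 0 | a.0 → =a=> s1, =a=> s2
  s1 = 0 | 0 | 0 → ∅
  s2 = d.0 → =d=> s3
  s3 = 0 → ∅
LTS(Q): 4 reachable states
  t0 = 0 | 0 | a.0 + a.d.0 → =a=> t1, =a=> t2
  t1 = 0 | 0 | 0 → ∅
  t2 = d.0 → =d=> t3
  t3 = 0 → ∅
Bisimilarity quotient blocks:
  B0 = {s0, t0}
  B1 = {s1, s3, t1, t3}
  B2 = {s2, t2}
s0 ∈ B0, t0 ∈ B0 → same block

YES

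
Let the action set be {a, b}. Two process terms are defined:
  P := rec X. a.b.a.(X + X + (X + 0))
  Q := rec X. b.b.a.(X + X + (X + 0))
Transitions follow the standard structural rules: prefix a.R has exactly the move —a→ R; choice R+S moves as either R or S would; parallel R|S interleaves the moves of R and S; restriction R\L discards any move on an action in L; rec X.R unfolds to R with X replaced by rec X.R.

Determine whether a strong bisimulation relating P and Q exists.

P ≁ Q

LTS(P): 4 reachable states
  u0 = rec X. a.b.a.(X + X + (X + 0)) | ··a··> u1
  u1 = b.a.((rec X. a.b.a.(X + X + (X + 0))) + (rec X. a.b.a.(X + X + (X + 0))) + ((rec X. a.b.a.(X + X + (X + 0))) + 0)) | ··b··> u2
  u2 = a.((rec X. a.b.a.(X + X + (X + 0))) + (rec X. a.b.a.(X + X + (X + 0))) + ((rec X. a.b.a.(X + X + (X + 0))) + 0)) | ··a··> u3
  u3 = (rec X. a.b.a.(X + X + (X + 0))) + (rec X. a.b.a.(X + X + (X + 0))) + ((rec X. a.b.a.(X + X + (X + 0))) + 0) | ··a··> u1
LTS(Q): 4 reachable states
  v0 = rec X. b.b.a.(X + X + (X + 0)) | ··b··> v1
  v1 = b.a.((rec X. b.b.a.(X + X + (X + 0))) + (rec X. b.b.a.(X + X + (X + 0))) + ((rec X. b.b.a.(X + X + (X + 0))) + 0)) | ··b··> v2
  v2 = a.((rec X. b.b.a.(X + X + (X + 0))) + (rec X. b.b.a.(X + X + (X + 0))) + ((rec X. b.b.a.(X + X + (X + 0))) + 0)) | ··a··> v3
  v3 = (rec X. b.b.a.(X + X + (X + 0))) + (rec X. b.b.a.(X + X + (X + 0))) + ((rec X. b.b.a.(X + X + (X + 0))) + 0) | ··b··> v1
Coarsest stable partition (strong bisimilarity classes):
  B0 = {u0, u3}
  B1 = {u1}
  B2 = {u2}
  B3 = {v0, v3}
  B4 = {v1}
  B5 = {v2}
u0 ∈ B0, v0 ∈ B3 → different blocks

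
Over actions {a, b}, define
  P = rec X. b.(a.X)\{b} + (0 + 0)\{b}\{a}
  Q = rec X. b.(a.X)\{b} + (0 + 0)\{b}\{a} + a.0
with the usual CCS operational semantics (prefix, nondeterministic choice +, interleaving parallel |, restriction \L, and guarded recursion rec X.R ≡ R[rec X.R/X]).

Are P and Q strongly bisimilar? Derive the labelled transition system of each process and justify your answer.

NO

P's transition system — 3 states:
  u0 = rec X. b.(a.X)\{b} + (0 + 0)\{b}\{a} :: —b→ u1
  u1 = (a.(rec X. b.(a.X)\{b} + (0 + 0)\{b}\{a}))\{b} :: —a→ u2
  u2 = (rec X. b.(a.X)\{b} + (0 + 0)\{b}\{a})\{b} :: ∅
Q's transition system — 5 states:
  v0 = rec X. b.(a.X)\{b} + (0 + 0)\{b}\{a} + a.0 :: —a→ v1, —b→ v2
  v1 = 0 :: ∅
  v2 = (a.(rec X. b.(a.X)\{b} + (0 + 0)\{b}\{a} + a.0))\{b} :: —a→ v3
  v3 = (rec X. b.(a.X)\{b} + (0 + 0)\{b}\{a} + a.0)\{b} :: —a→ v4
  v4 = 0\{b} :: ∅
Bisimilarity quotient blocks:
  B0 = {u0}
  B1 = {u1, v3}
  B2 = {u2, v1, v4}
  B3 = {v0}
  B4 = {v2}
u0 ∈ B0, v0 ∈ B3 → different blocks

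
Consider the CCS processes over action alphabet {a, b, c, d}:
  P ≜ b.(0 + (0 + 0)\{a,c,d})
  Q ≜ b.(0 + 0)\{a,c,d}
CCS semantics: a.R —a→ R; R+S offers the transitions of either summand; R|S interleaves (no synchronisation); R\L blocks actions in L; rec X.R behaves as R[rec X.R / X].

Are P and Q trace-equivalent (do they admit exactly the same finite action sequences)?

traces(P) = traces(Q)

Reachable graph of P (2 states):
  s0 = b.(0 + (0 + 0)\{a,c,d}) | -b-> s1
  s1 = 0 + (0 + 0)\{a,c,d} | ∅
Reachable graph of Q (2 states):
  t0 = b.(0 + 0)\{a,c,d} | -b-> t1
  t1 = (0 + 0)\{a,c,d} | ∅
Bisimilarity quotient blocks:
  B0 = {s0, t0}
  B1 = {s1, t1}
s0 ∈ B0, t0 ∈ B0 → same block
Bisimilar ⇒ trace-equivalent.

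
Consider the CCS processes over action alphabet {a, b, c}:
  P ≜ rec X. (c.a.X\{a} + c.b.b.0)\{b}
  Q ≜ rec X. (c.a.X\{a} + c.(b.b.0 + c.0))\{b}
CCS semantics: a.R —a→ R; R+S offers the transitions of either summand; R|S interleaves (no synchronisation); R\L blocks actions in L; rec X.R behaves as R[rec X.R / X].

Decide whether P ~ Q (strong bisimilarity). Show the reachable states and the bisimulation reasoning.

NO

P's transition system — 6 states:
  m0 = rec X. (c.a.X\{a} + c.b.b.0)\{b} | ··c··> m1, ··c··> m2
  m1 = (a.(rec X. (c.a.X\{a} + c.b.b.0)\{b})\{a})\{b} | ··a··> m3
  m2 = (b.b.0)\{b} | deadlocked
  m3 = (rec X. (c.a.X\{a} + c.b.b.0)\{b})\{a}\{b} | ··c··> m4, ··c··> m5
  m4 = (a.(rec X. (c.a.X\{a} + c.b.b.0)\{b})\{a})\{b}\{a}\{b} | deadlocked
  m5 = (b.b.0)\{b}\{a}\{b} | deadlocked
Q's transition system — 8 states:
  n0 = rec X. (c.a.X\{a} + c.(b.b.0 + c.0))\{b} | ··c··> n1, ··c··> n2
  n1 = (a.(rec X. (c.a.X\{a} + c.(b.b.0 + c.0))\{b})\{a})\{b} | ··a··> n3
  n2 = (b.b.0 + c.0)\{b} | ··c··> n4
  n3 = (rec X. (c.a.X\{a} + c.(b.b.0 + c.0))\{b})\{a}\{b} | ··c··> n5, ··c··> n6
  n4 = 0\{b} | deadlocked
  n5 = (a.(rec X. (c.a.X\{a} + c.(b.b.0 + c.0))\{b})\{a})\{b}\{a}\{b} | deadlocked
  n6 = (b.b.0 + c.0)\{b}\{a}\{b} | ··c··> n7
  n7 = 0\{b}\{a}\{b} | deadlocked
Bisimilarity quotient blocks:
  B0 = {m0}
  B1 = {m2, m4, m5, n4, n5, n7}
  B2 = {m1}
  B3 = {m3, n2, n6}
  B4 = {n0}
  B5 = {n1}
  B6 = {n3}
m0 ∈ B0, n0 ∈ B4 → different blocks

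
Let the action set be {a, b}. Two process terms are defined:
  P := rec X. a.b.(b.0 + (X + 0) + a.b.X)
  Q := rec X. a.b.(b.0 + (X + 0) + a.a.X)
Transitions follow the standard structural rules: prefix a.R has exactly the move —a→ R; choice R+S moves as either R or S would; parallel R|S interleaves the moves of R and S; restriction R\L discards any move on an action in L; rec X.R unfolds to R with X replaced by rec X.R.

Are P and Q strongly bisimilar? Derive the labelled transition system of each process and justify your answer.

NO

LTS(P): 5 reachable states
  p0 = rec X. a.b.(b.0 + (X + 0) + a.b.X) has moves --a--▸ p1
  p1 = b.(b.0 + ((rec X. a.b.(b.0 + (X + 0) + a.b.X)) + 0) + a.b.(rec X. a.b.(b.0 + (X + 0) + a.b.X))) has moves --b--▸ p2
  p2 = b.0 + ((rec X. a.b.(b.0 + (X + 0) + a.b.X)) + 0) + a.b.(rec X. a.b.(b.0 + (X + 0) + a.b.X)) has moves --a--▸ p1, --a--▸ p3, --b--▸ p4
  p3 = b.(rec X. a.b.(b.0 + (X + 0) + a.b.X)) has moves --b--▸ p0
  p4 = 0 has moves stopped
LTS(Q): 5 reachable states
  q0 = rec X. a.b.(b.0 + (X + 0) + a.a.X) has moves --a--▸ q1
  q1 = b.(b.0 + ((rec X. a.b.(b.0 + (X + 0) + a.a.X)) + 0) + a.a.(rec X. a.b.(b.0 + (X + 0) + a.a.X))) has moves --b--▸ q2
  q2 = b.0 + ((rec X. a.b.(b.0 + (X + 0) + a.a.X)) + 0) + a.a.(rec X. a.b.(b.0 + (X + 0) + a.a.X)) has moves --a--▸ q1, --a--▸ q3, --b--▸ q4
  q3 = a.(rec X. a.b.(b.0 + (X + 0) + a.a.X)) has moves --a--▸ q0
  q4 = 0 has moves stopped
Coarsest stable partition (strong bisimilarity classes):
  B0 = {p0}
  B1 = {p1}
  B2 = {p2}
  B3 = {p3}
  B4 = {p4, q4}
  B5 = {q0}
  B6 = {q1}
  B7 = {q2}
  B8 = {q3}
p0 ∈ B0, q0 ∈ B5 → different blocks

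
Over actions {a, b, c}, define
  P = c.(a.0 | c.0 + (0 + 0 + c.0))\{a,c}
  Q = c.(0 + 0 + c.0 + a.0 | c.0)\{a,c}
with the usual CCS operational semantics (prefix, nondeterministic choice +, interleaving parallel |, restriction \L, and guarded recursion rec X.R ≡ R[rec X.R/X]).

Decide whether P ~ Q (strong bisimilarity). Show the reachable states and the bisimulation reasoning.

Reachable graph of P (2 states):
  m0 = c.(a.0 | c.0 + (0 + 0 + c.0))\{a,c} :: —c→ m1
  m1 = (a.0 | c.0 + (0 + 0 + c.0))\{a,c} :: deadlocked
Reachable graph of Q (2 states):
  n0 = c.(0 + 0 + c.0 + a.0 | c.0)\{a,c} :: —c→ n1
  n1 = (0 + 0 + c.0 + a.0 | c.0)\{a,c} :: deadlocked
Bisimilarity quotient blocks:
  B0 = {m0, n0}
  B1 = {m1, n1}
m0 ∈ B0, n0 ∈ B0 → same block

YES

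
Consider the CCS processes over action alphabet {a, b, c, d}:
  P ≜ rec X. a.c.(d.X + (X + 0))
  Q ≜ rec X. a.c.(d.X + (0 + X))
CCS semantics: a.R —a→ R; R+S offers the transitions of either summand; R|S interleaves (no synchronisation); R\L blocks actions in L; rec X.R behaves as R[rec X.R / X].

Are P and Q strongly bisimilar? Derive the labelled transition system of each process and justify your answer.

Reachable graph of P (3 states):
  m0 = rec X. a.c.(d.X + (X + 0)) has moves ··a··> m1
  m1 = c.(d.(rec X. a.c.(d.X + (X + 0))) + ((rec X. a.c.(d.X + (X + 0))) + 0)) has moves ··c··> m2
  m2 = d.(rec X. a.c.(d.X + (X + 0))) + ((rec X. a.c.(d.X + (X + 0))) + 0) has moves ··a··> m1, ··d··> m0
Reachable graph of Q (3 states):
  n0 = rec X. a.c.(d.X + (0 + X)) has moves ··a··> n1
  n1 = c.(d.(rec X. a.c.(d.X + (0 + X))) + (0 + (rec X. a.c.(d.X + (0 + X))))) has moves ··c··> n2
  n2 = d.(rec X. a.c.(d.X + (0 + X))) + (0 + (rec X. a.c.(d.X + (0 + X)))) has moves ··a··> n1, ··d··> n0
Coarsest stable partition (strong bisimilarity classes):
  B0 = {m0, n0}
  B1 = {m1, n1}
  B2 = {m2, n2}
m0 ∈ B0, n0 ∈ B0 → same block

P ~ Q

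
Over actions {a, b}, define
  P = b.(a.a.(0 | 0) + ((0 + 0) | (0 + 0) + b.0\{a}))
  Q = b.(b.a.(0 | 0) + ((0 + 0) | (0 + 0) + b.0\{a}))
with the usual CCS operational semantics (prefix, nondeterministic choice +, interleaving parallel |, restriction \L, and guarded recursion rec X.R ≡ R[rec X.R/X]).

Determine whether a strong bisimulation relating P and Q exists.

not bisimilar

P's transition system — 5 states:
  u0 = b.(a.a.(0 | 0) + ((0 + 0) | (0 + 0) + b.0\{a})) has moves -b-> u1
  u1 = a.a.(0 | 0) + ((0 + 0) | (0 + 0) + b.0\{a}) has moves -a-> u2, -b-> u3
  u2 = a.(0 | 0) has moves -a-> u4
  u3 = 0\{a} has moves ∅
  u4 = 0 | 0 has moves ∅
Q's transition system — 5 states:
  v0 = b.(b.a.(0 | 0) + ((0 + 0) | (0 + 0) + b.0\{a})) has moves -b-> v1
  v1 = b.a.(0 | 0) + ((0 + 0) | (0 + 0) + b.0\{a}) has moves -b-> v2, -b-> v3
  v2 = 0\{a} has moves ∅
  v3 = a.(0 | 0) has moves -a-> v4
  v4 = 0 | 0 has moves ∅
Bisimilarity quotient blocks:
  B0 = {u0}
  B1 = {u1}
  B2 = {u3, u4, v2, v4}
  B3 = {u2, v3}
  B4 = {v0}
  B5 = {v1}
u0 ∈ B0, v0 ∈ B4 → different blocks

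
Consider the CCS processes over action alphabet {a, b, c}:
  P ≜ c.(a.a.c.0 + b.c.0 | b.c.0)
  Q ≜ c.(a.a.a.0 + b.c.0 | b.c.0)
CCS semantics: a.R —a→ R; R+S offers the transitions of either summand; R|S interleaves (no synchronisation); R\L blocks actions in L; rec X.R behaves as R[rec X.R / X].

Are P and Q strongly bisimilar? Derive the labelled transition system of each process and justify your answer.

Reachable graph of P (13 states):
  s0 = c.(a.a.c.0 + b.c.0 | b.c.0) has moves ··c··> s1
  s1 = a.a.c.0 + b.c.0 | b.c.0 has moves ··a··> s2, ··b··> s3, ··b··> s4
  s2 = a.c.0 has moves ··a··> s5
  s3 = b.c.0 | c.0 has moves ··b··> s6, ··c··> s7
  s4 = c.0 | b.c.0 has moves ··b··> s6, ··c··> s8
  s5 = c.0 has moves ··c··> s9
  s6 = c.0 | c.0 has moves ··c··> s10, ··c··> s11
  s7 = b.c.0 | 0 has moves ··b··> s11
  s8 = 0 | b.c.0 has moves ··b··> s10
  s9 = 0 has moves deadlocked
  s10 = 0 | c.0 has moves ··c··> s12
  s11 = c.0 | 0 has moves ··c··> s12
  s12 = 0 | 0 has moves deadlocked
Reachable graph of Q (13 states):
  t0 = c.(a.a.a.0 + b.c.0 | b.c.0) has moves ··c··> t1
  t1 = a.a.a.0 + b.c.0 | b.c.0 has moves ··a··> t2, ··b··> t3, ··b··> t4
  t2 = a.a.0 has moves ··a··> t5
  t3 = b.c.0 | c.0 has moves ··b··> t6, ··c··> t7
  t4 = c.0 | b.c.0 has moves ··b··> t6, ··c··> t8
  t5 = a.0 has moves ··a··> t9
  t6 = c.0 | c.0 has moves ··c··> t10, ··c··> t11
  t7 = b.c.0 | 0 has moves ··b··> t11
  t8 = 0 | b.c.0 has moves ··b··> t10
  t9 = 0 has moves deadlocked
  t10 = 0 | c.0 has moves ··c··> t12
  t11 = c.0 | 0 has moves ··c··> t12
  t12 = 0 | 0 has moves deadlocked
Bisimilarity quotient blocks:
  B0 = {s0}
  B1 = {s1}
  B2 = {s3, s4, t3, t4}
  B3 = {s7, s8, t7, t8}
  B4 = {s10, s11, s5, t10, t11}
  B5 = {s12, s9, t12, t9}
  B6 = {s6, t6}
  B7 = {s2}
  B8 = {t0}
  B9 = {t1}
  B10 = {t2}
  B11 = {t5}
s0 ∈ B0, t0 ∈ B8 → different blocks

P ≁ Q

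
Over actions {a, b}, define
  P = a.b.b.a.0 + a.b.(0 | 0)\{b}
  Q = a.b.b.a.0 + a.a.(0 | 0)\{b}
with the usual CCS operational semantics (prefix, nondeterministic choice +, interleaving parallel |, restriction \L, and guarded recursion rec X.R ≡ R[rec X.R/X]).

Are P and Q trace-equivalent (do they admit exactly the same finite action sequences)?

NO — witness ⟨aa⟩

LTS(P): 7 reachable states
  u0 = a.b.b.a.0 + a.b.(0 | 0)\{b} has moves ··a··> u1, ··a··> u2
  u1 = b.(0 | 0)\{b} has moves ··b··> u3
  u2 = b.b.a.0 has moves ··b··> u4
  u3 = (0 | 0)\{b} has moves stopped
  u4 = b.a.0 has moves ··b··> u5
  u5 = a.0 has moves ··a··> u6
  u6 = 0 has moves stopped
LTS(Q): 7 reachable states
  v0 = a.b.b.a.0 + a.a.(0 | 0)\{b} has moves ··a··> v1, ··a··> v2
  v1 = a.(0 | 0)\{b} has moves ··a··> v3
  v2 = b.b.a.0 has moves ··b··> v4
  v3 = (0 | 0)\{b} has moves stopped
  v4 = b.a.0 has moves ··b··> v5
  v5 = a.0 has moves ··a··> v6
  v6 = 0 has moves stopped
Trace ⟨aa⟩ through Q, begin at {v0}:
  step 1 (a): {v1, v2}
  step 2 (a): {v3}
  ✓ Q
Trace ⟨aa⟩ through P, begin at {u0}:
  step 1 (a): {u1, u2}
  step 2 (a): ∅  — P cannot continue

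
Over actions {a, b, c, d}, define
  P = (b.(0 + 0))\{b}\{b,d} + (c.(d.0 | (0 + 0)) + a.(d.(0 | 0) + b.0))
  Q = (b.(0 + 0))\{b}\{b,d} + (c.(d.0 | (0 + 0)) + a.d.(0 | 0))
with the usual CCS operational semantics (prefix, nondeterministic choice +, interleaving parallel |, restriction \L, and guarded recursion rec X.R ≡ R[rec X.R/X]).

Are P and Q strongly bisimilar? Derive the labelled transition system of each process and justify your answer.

Reachable graph of P (6 states):
  s0 = (b.(0 + 0))\{b}\{b,d} + (c.(d.0 | (0 + 0)) + a.(d.(0 | 0) + b.0)) → -a-> s1, -c-> s2
  s1 = d.(0 | 0) + b.0 → -b-> s3, -d-> s4
  s2 = d.0 | (0 + 0) → -d-> s5
  s3 = 0 → ·
  s4 = 0 | 0 → ·
  s5 = 0 | (0 + 0) → ·
Reachable graph of Q (5 states):
  t0 = (b.(0 + 0))\{b}\{b,d} + (c.(d.0 | (0 + 0)) + a.d.(0 | 0)) → -a-> t1, -c-> t2
  t1 = d.(0 | 0) → -d-> t3
  t2 = d.0 | (0 + 0) → -d-> t4
  t3 = 0 | 0 → ·
  t4 = 0 | (0 + 0) → ·
Partition-refinement fixed point:
  B0 = {s0}
  B1 = {s2, t1, t2}
  B2 = {s3, s4, s5, t3, t4}
  B3 = {s1}
  B4 = {t0}
s0 ∈ B0, t0 ∈ B4 → different blocks

NO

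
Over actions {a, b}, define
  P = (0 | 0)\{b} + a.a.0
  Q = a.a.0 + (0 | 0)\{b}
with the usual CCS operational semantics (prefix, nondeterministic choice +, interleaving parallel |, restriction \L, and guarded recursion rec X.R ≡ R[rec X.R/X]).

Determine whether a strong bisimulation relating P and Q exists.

YES

LTS(P): 3 reachable states
  s0 = (0 | 0)\{b} + a.a.0 → —a→ s1
  s1 = a.0 → —a→ s2
  s2 = 0 → deadlocked
LTS(Q): 3 reachable states
  t0 = a.a.0 + (0 | 0)\{b} → —a→ t1
  t1 = a.0 → —a→ t2
  t2 = 0 → deadlocked
Partition-refinement fixed point:
  B0 = {s0, t0}
  B1 = {s1, t1}
  B2 = {s2, t2}
s0 ∈ B0, t0 ∈ B0 → same block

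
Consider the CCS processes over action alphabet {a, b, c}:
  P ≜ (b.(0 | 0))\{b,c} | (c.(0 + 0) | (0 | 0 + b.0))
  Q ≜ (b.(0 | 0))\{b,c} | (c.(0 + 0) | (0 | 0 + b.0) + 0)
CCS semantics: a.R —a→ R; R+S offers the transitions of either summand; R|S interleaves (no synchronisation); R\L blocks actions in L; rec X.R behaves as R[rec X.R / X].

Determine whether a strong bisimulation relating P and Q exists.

bisimilar

P's transition system — 4 states:
  s0 = (b.(0 | 0))\{b,c} | (c.(0 + 0) | (0 | 0 + b.0)) ⊢ -b-> s1, -c-> s2
  s1 = (b.(0 | 0))\{b,c} | (c.(0 + 0) | 0) ⊢ -c-> s3
  s2 = (b.(0 | 0))\{b,c} | ((0 + 0) | (0 | 0 + b.0)) ⊢ -b-> s3
  s3 = (b.(0 | 0))\{b,c} | ((0 + 0) | 0) ⊢ deadlocked
Q's transition system — 4 states:
  t0 = (b.(0 | 0))\{b,c} | (c.(0 + 0) | (0 | 0 + b.0) + 0) ⊢ -b-> t1, -c-> t2
  t1 = (b.(0 | 0))\{b,c} | (c.(0 + 0) | 0) ⊢ -c-> t3
  t2 = (b.(0 | 0))\{b,c} | ((0 + 0) | (0 | 0 + b.0)) ⊢ -b-> t3
  t3 = (b.(0 | 0))\{b,c} | ((0 + 0) | 0) ⊢ deadlocked
Coarsest stable partition (strong bisimilarity classes):
  B0 = {s0, t0}
  B1 = {s2, t2}
  B2 = {s3, t3}
  B3 = {s1, t1}
s0 ∈ B0, t0 ∈ B0 → same block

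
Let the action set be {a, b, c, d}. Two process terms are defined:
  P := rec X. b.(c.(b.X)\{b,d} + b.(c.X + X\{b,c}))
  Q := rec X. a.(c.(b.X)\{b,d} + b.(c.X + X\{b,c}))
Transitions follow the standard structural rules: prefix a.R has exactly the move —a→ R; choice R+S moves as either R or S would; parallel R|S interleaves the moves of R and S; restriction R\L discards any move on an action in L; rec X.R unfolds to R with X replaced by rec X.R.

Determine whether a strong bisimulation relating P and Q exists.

not bisimilar

Reachable graph of P (4 states):
  u0 = rec X. b.(c.(b.X)\{b,d} + b.(c.X + X\{b,c})) has moves ··b··> u1
  u1 = c.(b.(rec X. b.(c.(b.X)\{b,d} + b.(c.X + X\{b,c}))))\{b,d} + b.(c.(rec X. b.(c.(b.X)\{b,d} + b.(c.X + X\{b,c}))) + (rec X. b.(c.(b.X)\{b,d} + b.(c.X + X\{b,c})))\{b,c}) has moves ··b··> u2, ··c··> u3
  u2 = c.(rec X. b.(c.(b.X)\{b,d} + b.(c.X + X\{b,c}))) + (rec X. b.(c.(b.X)\{b,d} + b.(c.X + X\{b,c})))\{b,c} has moves ··c··> u0
  u3 = (b.(rec X. b.(c.(b.X)\{b,d} + b.(c.X + X\{b,c}))))\{b,d} has moves stopped
Reachable graph of Q (5 states):
  v0 = rec X. a.(c.(b.X)\{b,d} + b.(c.X + X\{b,c})) has moves ··a··> v1
  v1 = c.(b.(rec X. a.(c.(b.X)\{b,d} + b.(c.X + X\{b,c}))))\{b,d} + b.(c.(rec X. a.(c.(b.X)\{b,d} + b.(c.X + X\{b,c}))) + (rec X. a.(c.(b.X)\{b,d} + b.(c.X + X\{b,c})))\{b,c}) has moves ··b··> v2, ··c··> v3
  v2 = c.(rec X. a.(c.(b.X)\{b,d} + b.(c.X + X\{b,c}))) + (rec X. a.(c.(b.X)\{b,d} + b.(c.X + X\{b,c})))\{b,c} has moves ··a··> v4, ··c··> v0
  v3 = (b.(rec X. a.(c.(b.X)\{b,d} + b.(c.X + X\{b,c}))))\{b,d} has moves stopped
  v4 = (c.(b.(rec X. a.(c.(b.X)\{b,d} + b.(c.X + X\{b,c}))))\{b,d} + b.(c.(rec X. a.(c.(b.X)\{b,d} + b.(c.X + X\{b,c}))) + (rec X. a.(c.(b.X)\{b,d} + b.(c.X + X\{b,c})))\{b,c}))\{b,c} has moves stopped
Coarsest stable partition (strong bisimilarity classes):
  B0 = {u0}
  B1 = {u1}
  B2 = {u3, v3, v4}
  B3 = {u2}
  B4 = {v0}
  B5 = {v1}
  B6 = {v2}
u0 ∈ B0, v0 ∈ B4 → different blocks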